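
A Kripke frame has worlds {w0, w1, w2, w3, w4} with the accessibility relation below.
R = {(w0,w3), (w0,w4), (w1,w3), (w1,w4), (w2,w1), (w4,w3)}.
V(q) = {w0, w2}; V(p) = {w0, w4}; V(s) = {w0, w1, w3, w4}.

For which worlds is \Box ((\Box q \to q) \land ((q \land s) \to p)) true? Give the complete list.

Let φ = \Box ((\Box q \to q) \land ((q \land s) \to p)). Evaluate φ at each world:
  w0 (successors {w3, w4}): φ is false.
  w1 (successors {w3, w4}): φ is false.
  w2 (successors {w1}): φ is true.
  w3 (successors ∅): φ is true.
  w4 (successors {w3}): φ is false.
For instance, at w2:
  At w2: \Box ((\Box q \to q) \land ((q \land s) \to p)) requires (\Box q \to q) \land ((q \land s) \to p) at every successor {w1}.
      At w1: \Box q \to q is true, (q \land s) \to p is true, so (\Box q \to q) \land ((q \land s) \to p) is true.
  So \Box ((\Box q \to q) \land ((q \land s) \to p)) is true at w2.
Satisfying worlds: {w2, w3}

w2, w3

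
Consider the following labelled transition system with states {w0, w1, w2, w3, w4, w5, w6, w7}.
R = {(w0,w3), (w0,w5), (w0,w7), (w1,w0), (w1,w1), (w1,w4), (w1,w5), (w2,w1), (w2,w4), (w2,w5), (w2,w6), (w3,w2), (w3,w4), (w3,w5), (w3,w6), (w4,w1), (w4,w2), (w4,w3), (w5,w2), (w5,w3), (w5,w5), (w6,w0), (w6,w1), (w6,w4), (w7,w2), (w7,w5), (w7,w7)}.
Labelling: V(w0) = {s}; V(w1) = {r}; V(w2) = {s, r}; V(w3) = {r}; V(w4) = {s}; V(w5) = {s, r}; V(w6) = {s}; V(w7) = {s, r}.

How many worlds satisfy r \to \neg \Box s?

Let φ = r \to \neg \Box s. Evaluate φ at each world:
  w0 (successors {w3, w5, w7}): φ is true.
  w1 (successors {w0, w1, w4, w5}): φ is true.
  w2 (successors {w1, w4, w5, w6}): φ is true.
  w3 (successors {w2, w4, w5, w6}): φ is false.
  w4 (successors {w1, w2, w3}): φ is true.
  w5 (successors {w2, w3, w5}): φ is true.
  w6 (successors {w0, w1, w4}): φ is true.
  w7 (successors {w2, w5, w7}): φ is false.
For instance, at w2:
  At w2: r is true, \neg \Box s is true, so r \to \neg \Box s is true.
    At w2: \Box s is false, so \neg \Box s is true.
      At w2: \Box s requires s at every successor {w1, w4, w5, w6}.
        s fails at w1, so \Box s is false at w2.
Satisfying worlds: {w0, w1, w2, w4, w5, w6}

6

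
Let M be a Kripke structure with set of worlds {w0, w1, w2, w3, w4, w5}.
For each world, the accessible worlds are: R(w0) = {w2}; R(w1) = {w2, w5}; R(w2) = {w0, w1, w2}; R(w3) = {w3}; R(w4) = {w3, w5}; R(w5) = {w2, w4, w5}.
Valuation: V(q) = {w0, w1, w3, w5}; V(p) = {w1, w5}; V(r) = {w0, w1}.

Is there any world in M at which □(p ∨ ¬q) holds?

Yes

Recall that □ψ holds at a world iff ψ holds at every accessible world, and ◇ψ holds iff ψ holds at some accessible world.
Let φ = □(p ∨ ¬q). Evaluate φ at each world:
  w0 (successors {w2}): φ is true.
  w1 (successors {w2, w5}): φ is true.
  w2 (successors {w0, w1, w2}): φ is false.
  w3 (successors {w3}): φ is false.
  w4 (successors {w3, w5}): φ is false.
  w5 (successors {w2, w4, w5}): φ is true.
Detail at w0 (witness):
  At w0: □(p ∨ ¬q) requires p ∨ ¬q at every successor {w2}.
    At w2: p ∨ ¬q is true.
  So □(p ∨ ¬q) is true at w0.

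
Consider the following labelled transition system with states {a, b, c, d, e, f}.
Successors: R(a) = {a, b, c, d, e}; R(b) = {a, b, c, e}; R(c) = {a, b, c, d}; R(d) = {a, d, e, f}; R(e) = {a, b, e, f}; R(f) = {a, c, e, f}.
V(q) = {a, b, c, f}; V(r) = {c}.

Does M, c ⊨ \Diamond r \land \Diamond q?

Recall that \Diamond ψ holds at a world iff ψ holds at some accessible world.
At c: \Diamond r is true, \Diamond q is true, so \Diamond r \land \Diamond q is true.
  At c: \Diamond r requires r at some successor in {a, b, c, d}.
    r holds at c, so \Diamond r is true at c.
  At c: \Diamond q requires q at some successor in {a, b, c, d}.
    q holds at a, so \Diamond q is true at c.

Yes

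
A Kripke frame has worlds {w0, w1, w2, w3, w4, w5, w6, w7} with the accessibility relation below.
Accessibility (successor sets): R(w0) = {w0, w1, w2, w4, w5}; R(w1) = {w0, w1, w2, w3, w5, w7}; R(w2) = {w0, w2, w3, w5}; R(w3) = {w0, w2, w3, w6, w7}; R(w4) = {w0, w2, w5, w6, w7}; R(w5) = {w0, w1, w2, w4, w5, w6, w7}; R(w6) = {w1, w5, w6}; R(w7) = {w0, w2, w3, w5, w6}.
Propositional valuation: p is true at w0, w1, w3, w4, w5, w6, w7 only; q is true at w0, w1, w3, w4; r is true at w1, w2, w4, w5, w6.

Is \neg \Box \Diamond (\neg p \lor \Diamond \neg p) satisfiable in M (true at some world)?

Let φ = \neg \Box \Diamond (\neg p \lor \Diamond \neg p). Evaluate φ at each world:
  w0 (successors {w0, w1, w2, w4, w5}): φ is false.
  w1 (successors {w0, w1, w2, w3, w5, w7}): φ is false.
  w2 (successors {w0, w2, w3, w5}): φ is false.
  w3 (successors {w0, w2, w3, w6, w7}): φ is false.
  w4 (successors {w0, w2, w5, w6, w7}): φ is false.
  w5 (successors {w0, w1, w2, w4, w5, w6, w7}): φ is false.
  w6 (successors {w1, w5, w6}): φ is false.
  w7 (successors {w0, w2, w3, w5, w6}): φ is false.
For instance, at w6:
  At w6: \Box \Diamond (\neg p \lor \Diamond \neg p) is true, so \neg \Box \Diamond (\neg p \lor \Diamond \neg p) is false.
    At w6: \Box \Diamond (\neg p \lor \Diamond \neg p) requires \Diamond (\neg p \lor \Diamond \neg p) at every successor {w1, w5, w6}.
      At w1: \Diamond (\neg p \lor \Diamond \neg p) is true.
      At w5: \Diamond (\neg p \lor \Diamond \neg p) is true.
      At w6: \Diamond (\neg p \lor \Diamond \neg p) is true.
    So \Box \Diamond (\neg p \lor \Diamond \neg p) is true at w6.

No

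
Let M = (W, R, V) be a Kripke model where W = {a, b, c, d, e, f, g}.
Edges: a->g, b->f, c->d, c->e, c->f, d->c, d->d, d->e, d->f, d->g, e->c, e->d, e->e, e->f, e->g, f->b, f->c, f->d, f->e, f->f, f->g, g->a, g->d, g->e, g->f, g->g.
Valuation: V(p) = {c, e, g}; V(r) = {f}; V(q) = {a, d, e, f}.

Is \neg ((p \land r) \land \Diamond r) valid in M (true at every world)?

Yes

Recall that \Diamond ψ holds at a world iff ψ holds at some accessible world.
Let φ = \neg ((p \land r) \land \Diamond r). Evaluate φ at each world:
  a (successors {g}): φ is true.
  b (successors {f}): φ is true.
  c (successors {d, e, f}): φ is true.
  d (successors {c, d, e, f, g}): φ is true.
  e (successors {c, d, e, f, g}): φ is true.
  f (successors {b, c, d, e, f, g}): φ is true.
  g (successors {a, d, e, f, g}): φ is true.
For instance, at d:
  At d: (p \land r) \land \Diamond r is false, so \neg ((p \land r) \land \Diamond r) is true.
    At d: p \land r is false, \Diamond r is true, so (p \land r) \land \Diamond r is false.
      At d: \Diamond r requires r at some successor in {c, d, e, f, g}.
        r holds at f, so \Diamond r is true at d.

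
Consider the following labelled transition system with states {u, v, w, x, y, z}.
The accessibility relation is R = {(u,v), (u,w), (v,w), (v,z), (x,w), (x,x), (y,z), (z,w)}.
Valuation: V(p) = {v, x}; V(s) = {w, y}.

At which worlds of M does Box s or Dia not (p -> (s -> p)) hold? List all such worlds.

Recall that Box ψ holds at a world iff ψ holds at every accessible world, and Dia ψ holds iff ψ holds at some accessible world.
Let φ = Box s or Dia not (p -> (s -> p)). Evaluate φ at each world:
  u (successors {v, w}): φ is false.
  v (successors {w, z}): φ is false.
  w (successors ∅): φ is true.
  x (successors {w, x}): φ is false.
  y (successors {z}): φ is false.
  z (successors {w}): φ is true.
For instance, at v:
  At v: Box s is false, Dia not (p -> (s -> p)) is false, so Box s or Dia not (p -> (s -> p)) is false.
    At v: Box s requires s at every successor {w, z}.
      s fails at z, so Box s is false at v.
    At v: Dia not (p -> (s -> p)) requires not (p -> (s -> p)) at some successor in {w, z}.
      At w: not (p -> (s -> p)) is false.
      At z: not (p -> (s -> p)) is false.
    So Dia not (p -> (s -> p)) is false at v.
Satisfying worlds: {w, z}

w, z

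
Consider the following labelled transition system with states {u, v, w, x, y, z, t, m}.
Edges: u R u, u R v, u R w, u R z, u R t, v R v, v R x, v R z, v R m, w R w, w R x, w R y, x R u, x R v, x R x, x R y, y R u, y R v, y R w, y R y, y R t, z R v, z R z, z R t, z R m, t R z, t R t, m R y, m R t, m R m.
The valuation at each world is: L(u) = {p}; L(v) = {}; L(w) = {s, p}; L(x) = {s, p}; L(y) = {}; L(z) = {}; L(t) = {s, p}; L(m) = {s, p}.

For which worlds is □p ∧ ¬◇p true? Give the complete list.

Recall that □ψ holds at a world iff ψ holds at every accessible world, and ◇ψ holds iff ψ holds at some accessible world.
Let φ = □p ∧ ¬◇p. Evaluate φ at each world:
  u (successors {u, v, w, z, t}): φ is false.
  v (successors {v, x, z, m}): φ is false.
  w (successors {w, x, y}): φ is false.
  x (successors {u, v, x, y}): φ is false.
  y (successors {u, v, w, y, t}): φ is false.
  z (successors {v, z, t, m}): φ is false.
  t (successors {z, t}): φ is false.
  m (successors {y, t, m}): φ is false.
For instance, at y:
  At y: □p is false, ¬◇p is false, so □p ∧ ¬◇p is false.
    At y: □p requires p at every successor {u, v, w, y, t}.
      p fails at v, so □p is false at y.
    At y: ◇p is true, so ¬◇p is false.
      At y: ◇p requires p at some successor in {u, v, w, y, t}.
        p holds at u, so ◇p is true at y.
Satisfying worlds: none.

none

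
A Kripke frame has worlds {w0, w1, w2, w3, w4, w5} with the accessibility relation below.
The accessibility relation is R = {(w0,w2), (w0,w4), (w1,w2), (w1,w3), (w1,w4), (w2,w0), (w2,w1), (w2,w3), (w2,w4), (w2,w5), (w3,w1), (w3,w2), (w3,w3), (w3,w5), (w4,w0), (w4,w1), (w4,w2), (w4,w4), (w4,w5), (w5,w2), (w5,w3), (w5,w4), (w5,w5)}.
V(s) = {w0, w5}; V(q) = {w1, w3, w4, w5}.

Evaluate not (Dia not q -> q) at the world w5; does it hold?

No

At w5: Dia not q -> q is true, so not (Dia not q -> q) is false.
  At w5: Dia not q is true, q is true, so Dia not q -> q is true.
    At w5: Dia not q requires not q at some successor in {w2, w3, w4, w5}.
      not q holds at w2, so Dia not q is true at w5.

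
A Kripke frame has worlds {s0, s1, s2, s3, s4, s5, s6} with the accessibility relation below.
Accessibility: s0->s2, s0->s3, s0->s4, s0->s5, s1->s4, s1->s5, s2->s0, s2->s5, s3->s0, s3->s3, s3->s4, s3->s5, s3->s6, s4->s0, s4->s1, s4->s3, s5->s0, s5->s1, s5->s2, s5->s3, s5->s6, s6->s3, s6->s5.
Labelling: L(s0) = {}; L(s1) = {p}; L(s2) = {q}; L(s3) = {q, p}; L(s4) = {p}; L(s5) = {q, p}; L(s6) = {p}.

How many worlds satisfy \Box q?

Recall that \Box ψ holds at a world iff ψ holds at every accessible world, and \Diamond ψ holds iff ψ holds at some accessible world.
Let φ = \Box q. Evaluate φ at each world:
  s0 (successors {s2, s3, s4, s5}): φ is false.
  s1 (successors {s4, s5}): φ is false.
  s2 (successors {s0, s5}): φ is false.
  s3 (successors {s0, s3, s4, s5, s6}): φ is false.
  s4 (successors {s0, s1, s3}): φ is false.
  s5 (successors {s0, s1, s2, s3, s6}): φ is false.
  s6 (successors {s3, s5}): φ is true.
For instance, at s5:
  At s5: \Box q requires q at every successor {s0, s1, s2, s3, s6}.
    q fails at s0, so \Box q is false at s5.
Satisfying worlds: {s6}

1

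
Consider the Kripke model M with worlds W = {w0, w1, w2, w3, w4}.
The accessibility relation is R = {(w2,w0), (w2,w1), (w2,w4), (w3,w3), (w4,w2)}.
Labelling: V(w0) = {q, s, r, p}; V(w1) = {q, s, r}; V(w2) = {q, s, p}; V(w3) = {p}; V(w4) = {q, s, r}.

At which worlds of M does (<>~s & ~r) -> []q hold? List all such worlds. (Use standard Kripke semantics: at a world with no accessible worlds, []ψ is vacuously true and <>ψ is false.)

Recall that []ψ holds at a world iff ψ holds at every accessible world, and <>ψ holds iff ψ holds at some accessible world.
Let φ = (<>~s & ~r) -> []q. Evaluate φ at each world:
  w0 (successors ∅): φ is true.
  w1 (successors ∅): φ is true.
  w2 (successors {w0, w1, w4}): φ is true.
  w3 (successors {w3}): φ is false.
  w4 (successors {w2}): φ is true.
For instance, at w4:
  At w4: <>~s & ~r is false, []q is true, so (<>~s & ~r) -> []q is true.
    At w4: <>~s is false, ~r is false, so <>~s & ~r is false.
      At w4: <>~s requires ~s at some successor in {w2}.
        At w2: ~s is false.
      So <>~s is false at w4.
    At w4: []q requires q at every successor {w2}.
      At w2: q is true.
    So []q is true at w4.
Satisfying worlds: {w0, w1, w2, w4}

w0, w1, w2, w4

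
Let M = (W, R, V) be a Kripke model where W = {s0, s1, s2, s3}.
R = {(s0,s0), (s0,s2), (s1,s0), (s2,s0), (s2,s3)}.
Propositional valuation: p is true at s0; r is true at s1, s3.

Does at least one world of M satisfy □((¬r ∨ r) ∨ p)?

Yes

Let φ = □((¬r ∨ r) ∨ p). Evaluate φ at each world:
  s0 (successors {s0, s2}): φ is true.
  s1 (successors {s0}): φ is true.
  s2 (successors {s0, s3}): φ is true.
  s3 (successors ∅): φ is true.
Detail at s0 (witness):
  At s0: □((¬r ∨ r) ∨ p) requires (¬r ∨ r) ∨ p at every successor {s0, s2}.
    At s0: (¬r ∨ r) ∨ p is true.
    At s2: (¬r ∨ r) ∨ p is true.
  So □((¬r ∨ r) ∨ p) is true at s0.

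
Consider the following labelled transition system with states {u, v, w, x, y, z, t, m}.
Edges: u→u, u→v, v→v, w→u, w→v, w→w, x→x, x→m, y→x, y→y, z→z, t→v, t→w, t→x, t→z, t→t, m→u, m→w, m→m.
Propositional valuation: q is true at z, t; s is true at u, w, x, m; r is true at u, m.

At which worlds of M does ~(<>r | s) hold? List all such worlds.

v, y, z, t

Let φ = ~(<>r | s). Evaluate φ at each world:
  u (successors {u, v}): φ is false.
  v (successors {v}): φ is true.
  w (successors {u, v, w}): φ is false.
  x (successors {x, m}): φ is false.
  y (successors {x, y}): φ is true.
  z (successors {z}): φ is true.
  t (successors {v, w, x, z, t}): φ is true.
  m (successors {u, w, m}): φ is false.
For instance, at u:
  At u: <>r | s is true, so ~(<>r | s) is false.
    At u: <>r is true, s is true, so <>r | s is true.
      At u: <>r requires r at some successor in {u, v}.
        r holds at u, so <>r is true at u.
Satisfying worlds: {v, y, z, t}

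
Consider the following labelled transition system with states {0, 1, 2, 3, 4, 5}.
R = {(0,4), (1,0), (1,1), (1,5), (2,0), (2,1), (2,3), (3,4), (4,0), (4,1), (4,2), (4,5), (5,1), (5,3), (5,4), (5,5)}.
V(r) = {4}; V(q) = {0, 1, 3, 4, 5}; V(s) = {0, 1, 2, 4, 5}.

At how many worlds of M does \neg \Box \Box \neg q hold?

Let φ = \neg \Box \Box \neg q. Evaluate φ at each world:
  0 (successors {4}): φ is true.
  1 (successors {0, 1, 5}): φ is true.
  2 (successors {0, 1, 3}): φ is true.
  3 (successors {4}): φ is true.
  4 (successors {0, 1, 2, 5}): φ is true.
  5 (successors {1, 3, 4, 5}): φ is true.
For instance, at 0:
  At 0: \Box \Box \neg q is false, so \neg \Box \Box \neg q is true.
    At 0: \Box \Box \neg q requires \Box \neg q at every successor {4}.
      \Box \neg q fails at 4, so \Box \Box \neg q is false at 0.
Satisfying worlds: {0, 1, 2, 3, 4, 5}

6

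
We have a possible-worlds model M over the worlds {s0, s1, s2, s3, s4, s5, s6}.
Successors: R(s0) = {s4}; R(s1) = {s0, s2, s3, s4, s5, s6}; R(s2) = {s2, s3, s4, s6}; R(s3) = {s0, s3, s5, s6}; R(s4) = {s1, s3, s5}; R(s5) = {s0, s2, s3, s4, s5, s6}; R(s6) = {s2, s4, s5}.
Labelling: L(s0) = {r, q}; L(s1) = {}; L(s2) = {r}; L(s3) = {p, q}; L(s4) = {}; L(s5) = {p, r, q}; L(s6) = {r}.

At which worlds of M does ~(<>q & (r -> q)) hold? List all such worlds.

s0, s2, s6

Let φ = ~(<>q & (r -> q)). Evaluate φ at each world:
  s0 (successors {s4}): φ is true.
  s1 (successors {s0, s2, s3, s4, s5, s6}): φ is false.
  s2 (successors {s2, s3, s4, s6}): φ is true.
  s3 (successors {s0, s3, s5, s6}): φ is false.
  s4 (successors {s1, s3, s5}): φ is false.
  s5 (successors {s0, s2, s3, s4, s5, s6}): φ is false.
  s6 (successors {s2, s4, s5}): φ is true.
For instance, at s1:
  At s1: <>q & (r -> q) is true, so ~(<>q & (r -> q)) is false.
    At s1: <>q is true, r -> q is true, so <>q & (r -> q) is true.
      At s1: <>q requires q at some successor in {s0, s2, s3, s4, s5, s6}.
        q holds at s0, so <>q is true at s1.
Satisfying worlds: {s0, s2, s6}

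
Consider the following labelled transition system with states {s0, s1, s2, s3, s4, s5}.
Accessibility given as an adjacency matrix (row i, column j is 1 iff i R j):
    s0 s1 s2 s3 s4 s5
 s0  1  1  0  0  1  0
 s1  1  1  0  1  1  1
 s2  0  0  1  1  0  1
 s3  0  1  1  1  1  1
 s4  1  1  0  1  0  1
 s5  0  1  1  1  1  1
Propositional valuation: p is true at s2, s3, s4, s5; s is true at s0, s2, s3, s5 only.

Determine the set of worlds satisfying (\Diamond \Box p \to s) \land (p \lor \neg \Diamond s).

s2, s3, s4, s5

Let φ = (\Diamond \Box p \to s) \land (p \lor \neg \Diamond s). Evaluate φ at each world:
  s0 (successors {s0, s1, s4}): φ is false.
  s1 (successors {s0, s1, s3, s4, s5}): φ is false.
  s2 (successors {s2, s3, s5}): φ is true.
  s3 (successors {s1, s2, s3, s4, s5}): φ is true.
  s4 (successors {s0, s1, s3, s5}): φ is true.
  s5 (successors {s1, s2, s3, s4, s5}): φ is true.
For instance, at s0:
  At s0: \Diamond \Box p \to s is true, p \lor \neg \Diamond s is false, so (\Diamond \Box p \to s) \land (p \lor \neg \Diamond s) is false.
    At s0: \Diamond \Box p is false, s is true, so \Diamond \Box p \to s is true.
      At s0: \Diamond \Box p requires \Box p at some successor in {s0, s1, s4}.
        At s0: \Box p is false.
        At s1: \Box p is false.
        At s4: \Box p is false.
      So \Diamond \Box p is false at s0.
    At s0: p is false, \neg \Diamond s is false, so p \lor \neg \Diamond s is false.
      At s0: \Diamond s is true, so \neg \Diamond s is false.
Satisfying worlds: {s2, s3, s4, s5}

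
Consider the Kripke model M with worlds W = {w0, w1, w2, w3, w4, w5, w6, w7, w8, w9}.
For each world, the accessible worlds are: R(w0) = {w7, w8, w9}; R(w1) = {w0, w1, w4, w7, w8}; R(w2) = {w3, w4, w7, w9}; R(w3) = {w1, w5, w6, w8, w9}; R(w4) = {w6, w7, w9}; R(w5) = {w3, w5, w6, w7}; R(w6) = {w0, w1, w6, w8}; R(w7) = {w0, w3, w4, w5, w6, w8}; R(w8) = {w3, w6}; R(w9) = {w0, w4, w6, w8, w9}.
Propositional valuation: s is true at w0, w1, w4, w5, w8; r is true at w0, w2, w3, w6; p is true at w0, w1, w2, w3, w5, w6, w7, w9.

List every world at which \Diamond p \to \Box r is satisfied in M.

Let φ = \Diamond p \to \Box r. Evaluate φ at each world:
  w0 (successors {w7, w8, w9}): φ is false.
  w1 (successors {w0, w1, w4, w7, w8}): φ is false.
  w2 (successors {w3, w4, w7, w9}): φ is false.
  w3 (successors {w1, w5, w6, w8, w9}): φ is false.
  w4 (successors {w6, w7, w9}): φ is false.
  w5 (successors {w3, w5, w6, w7}): φ is false.
  w6 (successors {w0, w1, w6, w8}): φ is false.
  w7 (successors {w0, w3, w4, w5, w6, w8}): φ is false.
  w8 (successors {w3, w6}): φ is true.
  w9 (successors {w0, w4, w6, w8, w9}): φ is false.
For instance, at w3:
  At w3: \Diamond p is true, \Box r is false, so \Diamond p \to \Box r is false.
    At w3: \Diamond p requires p at some successor in {w1, w5, w6, w8, w9}.
      p holds at w1, so \Diamond p is true at w3.
    At w3: \Box r requires r at every successor {w1, w5, w6, w8, w9}.
      r fails at w1, so \Box r is false at w3.
Satisfying worlds: {w8}

w8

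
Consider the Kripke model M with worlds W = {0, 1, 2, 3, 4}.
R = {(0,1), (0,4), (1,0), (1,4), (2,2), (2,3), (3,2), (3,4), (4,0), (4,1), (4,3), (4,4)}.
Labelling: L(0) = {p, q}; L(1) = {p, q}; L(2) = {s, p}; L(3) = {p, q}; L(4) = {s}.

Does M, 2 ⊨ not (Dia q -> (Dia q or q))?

At 2: Dia q -> (Dia q or q) is true, so not (Dia q -> (Dia q or q)) is false.
  At 2: Dia q is true, Dia q or q is true, so Dia q -> (Dia q or q) is true.
    At 2: Dia q requires q at some successor in {2, 3}.
      q holds at 3, so Dia q is true at 2.
    At 2: Dia q is true, q is false, so Dia q or q is true.
      At 2: Dia q requires q at some successor in {2, 3}.
        q holds at 3, so Dia q is true at 2.

No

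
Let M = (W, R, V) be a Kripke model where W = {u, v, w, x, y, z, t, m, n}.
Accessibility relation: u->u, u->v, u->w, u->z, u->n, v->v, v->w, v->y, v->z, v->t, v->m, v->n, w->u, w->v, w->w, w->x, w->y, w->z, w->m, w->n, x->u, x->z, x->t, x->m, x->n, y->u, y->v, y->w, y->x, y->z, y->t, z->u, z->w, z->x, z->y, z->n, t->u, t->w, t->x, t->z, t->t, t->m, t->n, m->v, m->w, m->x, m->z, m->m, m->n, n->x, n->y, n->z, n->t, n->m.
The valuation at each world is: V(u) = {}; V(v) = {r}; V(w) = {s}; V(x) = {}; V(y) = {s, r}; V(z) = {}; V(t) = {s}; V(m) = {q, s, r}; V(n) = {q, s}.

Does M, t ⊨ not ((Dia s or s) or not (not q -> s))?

At t: (Dia s or s) or not (not q -> s) is true, so not ((Dia s or s) or not (not q -> s)) is false.
  At t: Dia s or s is true, not (not q -> s) is false, so (Dia s or s) or not (not q -> s) is true.
    At t: Dia s is true, s is true, so Dia s or s is true.
      At t: Dia s requires s at some successor in {u, w, x, z, t, m, n}.
        s holds at w, so Dia s is true at t.

No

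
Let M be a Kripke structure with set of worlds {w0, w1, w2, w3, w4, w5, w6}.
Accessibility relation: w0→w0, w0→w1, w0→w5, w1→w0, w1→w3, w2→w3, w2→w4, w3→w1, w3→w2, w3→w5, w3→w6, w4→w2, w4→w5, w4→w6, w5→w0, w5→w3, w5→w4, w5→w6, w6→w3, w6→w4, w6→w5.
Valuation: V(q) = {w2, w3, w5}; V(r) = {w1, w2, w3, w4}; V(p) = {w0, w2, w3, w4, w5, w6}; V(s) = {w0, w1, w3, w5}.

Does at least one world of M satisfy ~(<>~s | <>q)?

Recall that <>ψ holds at a world iff ψ holds at some accessible world.
Let φ = ~(<>~s | <>q). Evaluate φ at each world:
  w0 (successors {w0, w1, w5}): φ is false.
  w1 (successors {w0, w3}): φ is false.
  w2 (successors {w3, w4}): φ is false.
  w3 (successors {w1, w2, w5, w6}): φ is false.
  w4 (successors {w2, w5, w6}): φ is false.
  w5 (successors {w0, w3, w4, w6}): φ is false.
  w6 (successors {w3, w4, w5}): φ is false.
For instance, at w2:
  At w2: <>~s | <>q is true, so ~(<>~s | <>q) is false.
    At w2: <>~s is true, <>q is true, so <>~s | <>q is true.
      At w2: <>~s requires ~s at some successor in {w3, w4}.
        ~s holds at w4, so <>~s is true at w2.
      At w2: <>q requires q at some successor in {w3, w4}.
        q holds at w3, so <>q is true at w2.

No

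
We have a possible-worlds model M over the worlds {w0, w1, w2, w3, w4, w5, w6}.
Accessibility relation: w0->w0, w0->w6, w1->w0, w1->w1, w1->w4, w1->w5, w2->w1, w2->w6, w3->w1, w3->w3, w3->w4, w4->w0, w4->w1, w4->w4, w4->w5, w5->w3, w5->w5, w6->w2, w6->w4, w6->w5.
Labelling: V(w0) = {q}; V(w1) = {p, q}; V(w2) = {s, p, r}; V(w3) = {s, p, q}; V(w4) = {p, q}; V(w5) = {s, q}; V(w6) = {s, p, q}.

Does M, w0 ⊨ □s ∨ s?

No

At w0: □s is false, s is false, so □s ∨ s is false.
  At w0: □s requires s at every successor {w0, w6}.
    s fails at w0, so □s is false at w0.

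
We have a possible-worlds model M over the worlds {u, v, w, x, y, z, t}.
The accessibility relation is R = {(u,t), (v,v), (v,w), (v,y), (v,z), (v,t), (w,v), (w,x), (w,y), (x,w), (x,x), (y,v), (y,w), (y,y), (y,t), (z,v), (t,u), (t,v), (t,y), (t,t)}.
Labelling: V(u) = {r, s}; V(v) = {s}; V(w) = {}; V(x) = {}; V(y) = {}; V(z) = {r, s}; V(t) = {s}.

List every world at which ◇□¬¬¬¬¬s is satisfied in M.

Let φ = ◇□¬¬¬¬¬s. Evaluate φ at each world:
  u (successors {t}): φ is false.
  v (successors {v, w, y, z, t}): φ is false.
  w (successors {v, x, y}): φ is true.
  x (successors {w, x}): φ is true.
  y (successors {v, w, y, t}): φ is false.
  z (successors {v}): φ is false.
  t (successors {u, v, y, t}): φ is false.
For instance, at z:
  At z: ◇□¬¬¬¬¬s requires □¬¬¬¬¬s at some successor in {v}.
    At v: □¬¬¬¬¬s is false.
  So ◇□¬¬¬¬¬s is false at z.
Satisfying worlds: {w, x}

w, x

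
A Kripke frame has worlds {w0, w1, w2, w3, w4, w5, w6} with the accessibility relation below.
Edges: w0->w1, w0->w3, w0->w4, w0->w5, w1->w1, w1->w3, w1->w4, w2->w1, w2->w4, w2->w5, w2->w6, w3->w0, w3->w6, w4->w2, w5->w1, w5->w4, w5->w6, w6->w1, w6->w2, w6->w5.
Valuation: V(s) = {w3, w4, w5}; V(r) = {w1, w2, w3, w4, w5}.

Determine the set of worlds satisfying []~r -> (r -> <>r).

Let φ = []~r -> (r -> <>r). Evaluate φ at each world:
  w0 (successors {w1, w3, w4, w5}): φ is true.
  w1 (successors {w1, w3, w4}): φ is true.
  w2 (successors {w1, w4, w5, w6}): φ is true.
  w3 (successors {w0, w6}): φ is false.
  w4 (successors {w2}): φ is true.
  w5 (successors {w1, w4, w6}): φ is true.
  w6 (successors {w1, w2, w5}): φ is true.
For instance, at w3:
  At w3: []~r is true, r -> <>r is false, so []~r -> (r -> <>r) is false.
    At w3: []~r requires ~r at every successor {w0, w6}.
      At w0: ~r is true.
      At w6: ~r is true.
    So []~r is true at w3.
    At w3: r is true, <>r is false, so r -> <>r is false.
      At w3: <>r requires r at some successor in {w0, w6}.
        At w0: r is false.
        At w6: r is false.
      So <>r is false at w3.
Satisfying worlds: {w0, w1, w2, w4, w5, w6}

w0, w1, w2, w4, w5, w6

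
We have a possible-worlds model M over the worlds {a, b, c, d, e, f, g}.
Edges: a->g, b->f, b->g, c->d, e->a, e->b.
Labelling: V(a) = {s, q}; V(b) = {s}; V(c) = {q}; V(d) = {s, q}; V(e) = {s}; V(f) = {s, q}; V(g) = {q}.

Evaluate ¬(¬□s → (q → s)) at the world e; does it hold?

Recall that □ψ holds at a world iff ψ holds at every accessible world, and ◇ψ holds iff ψ holds at some accessible world.
At e: ¬□s → (q → s) is true, so ¬(¬□s → (q → s)) is false.
  At e: ¬□s is false, q → s is true, so ¬□s → (q → s) is true.
    At e: □s is true, so ¬□s is false.
      At e: □s requires s at every successor {a, b}.
        At a: s is true.
        At b: s is true.
      So □s is true at e.

No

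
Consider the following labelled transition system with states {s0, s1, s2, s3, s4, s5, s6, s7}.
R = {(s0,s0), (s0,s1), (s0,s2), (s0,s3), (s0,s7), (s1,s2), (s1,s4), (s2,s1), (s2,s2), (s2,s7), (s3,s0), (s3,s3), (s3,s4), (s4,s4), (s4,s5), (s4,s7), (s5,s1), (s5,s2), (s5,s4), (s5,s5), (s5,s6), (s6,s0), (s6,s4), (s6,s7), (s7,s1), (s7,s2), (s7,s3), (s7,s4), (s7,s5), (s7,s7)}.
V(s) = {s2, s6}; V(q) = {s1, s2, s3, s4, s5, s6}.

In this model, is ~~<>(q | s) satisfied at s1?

Yes

Recall that <>ψ holds at a world iff ψ holds at some accessible world.
At s1: ~<>(q | s) is false, so ~~<>(q | s) is true.
  At s1: <>(q | s) is true, so ~<>(q | s) is false.
    At s1: <>(q | s) requires q | s at some successor in {s2, s4}.
      q | s holds at s2, so <>(q | s) is true at s1.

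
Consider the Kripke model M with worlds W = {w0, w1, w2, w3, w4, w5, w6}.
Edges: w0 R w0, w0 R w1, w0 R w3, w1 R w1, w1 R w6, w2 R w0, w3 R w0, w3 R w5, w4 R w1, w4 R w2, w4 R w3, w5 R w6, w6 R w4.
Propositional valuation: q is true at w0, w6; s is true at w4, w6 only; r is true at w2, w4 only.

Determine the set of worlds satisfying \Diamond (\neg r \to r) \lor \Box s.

w4, w5, w6

Let φ = \Diamond (\neg r \to r) \lor \Box s. Evaluate φ at each world:
  w0 (successors {w0, w1, w3}): φ is false.
  w1 (successors {w1, w6}): φ is false.
  w2 (successors {w0}): φ is false.
  w3 (successors {w0, w5}): φ is false.
  w4 (successors {w1, w2, w3}): φ is true.
  w5 (successors {w6}): φ is true.
  w6 (successors {w4}): φ is true.
For instance, at w4:
  At w4: \Diamond (\neg r \to r) is true, \Box s is false, so \Diamond (\neg r \to r) \lor \Box s is true.
    At w4: \Diamond (\neg r \to r) requires \neg r \to r at some successor in {w1, w2, w3}.
      \neg r \to r holds at w2, so \Diamond (\neg r \to r) is true at w4.
    At w4: \Box s requires s at every successor {w1, w2, w3}.
      s fails at w1, so \Box s is false at w4.
Satisfying worlds: {w4, w5, w6}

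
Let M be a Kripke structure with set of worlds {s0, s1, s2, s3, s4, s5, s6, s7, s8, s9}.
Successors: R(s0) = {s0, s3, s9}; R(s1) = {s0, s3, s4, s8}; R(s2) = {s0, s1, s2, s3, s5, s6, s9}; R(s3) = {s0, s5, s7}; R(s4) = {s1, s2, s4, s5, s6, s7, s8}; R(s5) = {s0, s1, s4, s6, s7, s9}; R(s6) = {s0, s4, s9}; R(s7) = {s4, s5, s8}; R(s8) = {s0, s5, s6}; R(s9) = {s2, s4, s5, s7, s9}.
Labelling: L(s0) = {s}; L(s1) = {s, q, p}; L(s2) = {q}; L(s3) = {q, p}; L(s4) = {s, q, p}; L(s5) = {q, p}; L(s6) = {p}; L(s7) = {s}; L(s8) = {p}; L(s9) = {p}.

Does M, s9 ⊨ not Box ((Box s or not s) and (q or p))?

Yes

At s9: Box ((Box s or not s) and (q or p)) is false, so not Box ((Box s or not s) and (q or p)) is true.
  At s9: Box ((Box s or not s) and (q or p)) requires (Box s or not s) and (q or p) at every successor {s2, s4, s5, s7, s9}.
    (Box s or not s) and (q or p) fails at s4, so Box ((Box s or not s) and (q or p)) is false at s9.
      At s4: Box s or not s is false, q or p is true, so (Box s or not s) and (q or p) is false.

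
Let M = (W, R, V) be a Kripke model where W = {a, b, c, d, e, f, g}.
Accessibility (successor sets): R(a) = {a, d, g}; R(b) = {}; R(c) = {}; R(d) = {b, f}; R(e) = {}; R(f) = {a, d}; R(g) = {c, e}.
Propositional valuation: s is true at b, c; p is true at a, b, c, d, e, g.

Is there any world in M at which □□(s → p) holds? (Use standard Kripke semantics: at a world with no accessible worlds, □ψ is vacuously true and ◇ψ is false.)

Yes

Let φ = □□(s → p). Evaluate φ at each world:
  a (successors {a, d, g}): φ is true.
  b (successors ∅): φ is true.
  c (successors ∅): φ is true.
  d (successors {b, f}): φ is true.
  e (successors ∅): φ is true.
  f (successors {a, d}): φ is true.
  g (successors {c, e}): φ is true.
Detail at a (witness):
  At a: □□(s → p) requires □(s → p) at every successor {a, d, g}.
      At a: □(s → p) requires s → p at every successor {a, d, g}.
        At a: s → p is true.
        At d: s → p is true.
        At g: s → p is true.
      So □(s → p) is true at a.
      At d: □(s → p) requires s → p at every successor {b, f}.
        At b: s → p is true.
        At f: s → p is true.
      So □(s → p) is true at d.
      At g: □(s → p) requires s → p at every successor {c, e}.
        At c: s → p is true.
        At e: s → p is true.
      So □(s → p) is true at g.
  So □□(s → p) is true at a.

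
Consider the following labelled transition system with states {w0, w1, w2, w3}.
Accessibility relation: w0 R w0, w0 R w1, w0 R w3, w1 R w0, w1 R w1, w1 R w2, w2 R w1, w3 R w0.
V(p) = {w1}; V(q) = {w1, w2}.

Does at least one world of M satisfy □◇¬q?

Recall that □ψ holds at a world iff ψ holds at every accessible world, and ◇ψ holds iff ψ holds at some accessible world.
Let φ = □◇¬q. Evaluate φ at each world:
  w0 (successors {w0, w1, w3}): φ is true.
  w1 (successors {w0, w1, w2}): φ is false.
  w2 (successors {w1}): φ is true.
  w3 (successors {w0}): φ is true.
Detail at w0 (witness):
  At w0: □◇¬q requires ◇¬q at every successor {w0, w1, w3}.
      At w0: ◇¬q requires ¬q at some successor in {w0, w1, w3}.
        ¬q holds at w0, so ◇¬q is true at w0.
      At w1: ◇¬q requires ¬q at some successor in {w0, w1, w2}.
        ¬q holds at w0, so ◇¬q is true at w1.
      At w3: ◇¬q requires ¬q at some successor in {w0}.
        ¬q holds at w0, so ◇¬q is true at w3.
  So □◇¬q is true at w0.

Yes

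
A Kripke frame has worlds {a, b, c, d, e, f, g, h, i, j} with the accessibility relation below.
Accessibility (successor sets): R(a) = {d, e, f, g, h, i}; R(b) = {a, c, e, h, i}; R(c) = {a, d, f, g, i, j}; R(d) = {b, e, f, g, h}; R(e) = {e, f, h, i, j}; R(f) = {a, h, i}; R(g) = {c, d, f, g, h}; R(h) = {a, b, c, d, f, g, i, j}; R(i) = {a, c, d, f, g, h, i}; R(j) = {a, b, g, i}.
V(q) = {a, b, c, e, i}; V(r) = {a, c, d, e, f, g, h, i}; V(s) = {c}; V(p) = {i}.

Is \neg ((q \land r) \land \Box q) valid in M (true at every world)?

Yes

Let φ = \neg ((q \land r) \land \Box q). Evaluate φ at each world:
  a (successors {d, e, f, g, h, i}): φ is true.
  b (successors {a, c, e, h, i}): φ is true.
  c (successors {a, d, f, g, i, j}): φ is true.
  d (successors {b, e, f, g, h}): φ is true.
  e (successors {e, f, h, i, j}): φ is true.
  f (successors {a, h, i}): φ is true.
  g (successors {c, d, f, g, h}): φ is true.
  h (successors {a, b, c, d, f, g, i, j}): φ is true.
  i (successors {a, c, d, f, g, h, i}): φ is true.
  j (successors {a, b, g, i}): φ is true.
For instance, at a:
  At a: (q \land r) \land \Box q is false, so \neg ((q \land r) \land \Box q) is true.
    At a: q \land r is true, \Box q is false, so (q \land r) \land \Box q is false.
      At a: \Box q requires q at every successor {d, e, f, g, h, i}.
        q fails at d, so \Box q is false at a.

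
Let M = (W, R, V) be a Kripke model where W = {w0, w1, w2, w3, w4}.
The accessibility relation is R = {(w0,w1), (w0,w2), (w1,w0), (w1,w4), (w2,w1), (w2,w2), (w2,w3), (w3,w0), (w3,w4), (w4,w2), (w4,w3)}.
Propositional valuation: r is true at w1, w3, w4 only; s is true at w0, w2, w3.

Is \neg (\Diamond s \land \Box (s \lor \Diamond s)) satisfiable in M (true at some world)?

No

Recall that \Box ψ holds at a world iff ψ holds at every accessible world, and \Diamond ψ holds iff ψ holds at some accessible world.
Let φ = \neg (\Diamond s \land \Box (s \lor \Diamond s)). Evaluate φ at each world:
  w0 (successors {w1, w2}): φ is false.
  w1 (successors {w0, w4}): φ is false.
  w2 (successors {w1, w2, w3}): φ is false.
  w3 (successors {w0, w4}): φ is false.
  w4 (successors {w2, w3}): φ is false.
For instance, at w0:
  At w0: \Diamond s \land \Box (s \lor \Diamond s) is true, so \neg (\Diamond s \land \Box (s \lor \Diamond s)) is false.
    At w0: \Diamond s is true, \Box (s \lor \Diamond s) is true, so \Diamond s \land \Box (s \lor \Diamond s) is true.
      At w0: \Diamond s requires s at some successor in {w1, w2}.
        s holds at w2, so \Diamond s is true at w0.
      At w0: \Box (s \lor \Diamond s) requires s \lor \Diamond s at every successor {w1, w2}.
        At w1: s \lor \Diamond s is true.
        At w2: s \lor \Diamond s is true.
      So \Box (s \lor \Diamond s) is true at w0.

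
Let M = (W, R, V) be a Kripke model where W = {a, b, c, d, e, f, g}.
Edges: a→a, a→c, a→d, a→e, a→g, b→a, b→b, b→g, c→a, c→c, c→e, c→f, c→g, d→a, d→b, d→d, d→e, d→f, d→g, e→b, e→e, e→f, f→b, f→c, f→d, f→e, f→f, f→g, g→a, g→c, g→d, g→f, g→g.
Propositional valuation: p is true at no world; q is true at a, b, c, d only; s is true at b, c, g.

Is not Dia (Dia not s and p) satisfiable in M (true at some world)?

Yes

Recall that Dia ψ holds at a world iff ψ holds at some accessible world.
Let φ = not Dia (Dia not s and p). Evaluate φ at each world:
  a (successors {a, c, d, e, g}): φ is true.
  b (successors {a, b, g}): φ is true.
  c (successors {a, c, e, f, g}): φ is true.
  d (successors {a, b, d, e, f, g}): φ is true.
  e (successors {b, e, f}): φ is true.
  f (successors {b, c, d, e, f, g}): φ is true.
  g (successors {a, c, d, f, g}): φ is true.
Detail at a (witness):
  At a: Dia (Dia not s and p) is false, so not Dia (Dia not s and p) is true.
    At a: Dia (Dia not s and p) requires Dia not s and p at some successor in {a, c, d, e, g}.
      At a: Dia not s and p is false.
      At c: Dia not s and p is false.
      At d: Dia not s and p is false.
      At e: Dia not s and p is false.
      At g: Dia not s and p is false.
    So Dia (Dia not s and p) is false at a.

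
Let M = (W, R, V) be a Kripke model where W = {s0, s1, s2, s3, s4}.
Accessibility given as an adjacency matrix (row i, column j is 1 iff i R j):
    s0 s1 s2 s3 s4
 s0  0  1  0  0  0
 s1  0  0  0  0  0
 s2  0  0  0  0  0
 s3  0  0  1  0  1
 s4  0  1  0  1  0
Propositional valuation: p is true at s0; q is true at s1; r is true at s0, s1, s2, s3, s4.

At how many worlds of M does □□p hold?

Recall that □ψ holds at a world iff ψ holds at every accessible world, and ◇ψ holds iff ψ holds at some accessible world.
Let φ = □□p. Evaluate φ at each world:
  s0 (successors {s1}): φ is true.
  s1 (successors ∅): φ is true.
  s2 (successors ∅): φ is true.
  s3 (successors {s2, s4}): φ is false.
  s4 (successors {s1, s3}): φ is false.
For instance, at s4:
  At s4: □□p requires □p at every successor {s1, s3}.
    □p fails at s3, so □□p is false at s4.
      At s3: □p requires p at every successor {s2, s4}.
        p fails at s2, so □p is false at s3.
Satisfying worlds: {s0, s1, s2}

3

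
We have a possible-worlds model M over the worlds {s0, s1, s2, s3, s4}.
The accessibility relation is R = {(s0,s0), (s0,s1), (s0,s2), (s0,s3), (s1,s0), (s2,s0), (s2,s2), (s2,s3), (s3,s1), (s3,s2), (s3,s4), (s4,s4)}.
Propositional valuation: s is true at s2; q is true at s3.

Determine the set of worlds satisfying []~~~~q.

Let φ = []~~~~q. Evaluate φ at each world:
  s0 (successors {s0, s1, s2, s3}): φ is false.
  s1 (successors {s0}): φ is false.
  s2 (successors {s0, s2, s3}): φ is false.
  s3 (successors {s1, s2, s4}): φ is false.
  s4 (successors {s4}): φ is false.
For instance, at s0:
  At s0: []~~~~q requires ~~~~q at every successor {s0, s1, s2, s3}.
    ~~~~q fails at s0, so []~~~~q is false at s0.
Satisfying worlds: none.

none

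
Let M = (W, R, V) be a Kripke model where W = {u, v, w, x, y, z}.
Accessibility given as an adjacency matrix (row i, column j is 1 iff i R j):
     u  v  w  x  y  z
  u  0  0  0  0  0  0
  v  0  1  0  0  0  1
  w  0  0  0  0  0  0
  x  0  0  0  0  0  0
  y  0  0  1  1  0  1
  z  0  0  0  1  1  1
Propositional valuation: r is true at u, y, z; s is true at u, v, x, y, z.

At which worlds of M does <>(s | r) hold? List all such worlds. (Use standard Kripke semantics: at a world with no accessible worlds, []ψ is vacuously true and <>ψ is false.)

v, y, z

Let φ = <>(s | r). Evaluate φ at each world:
  u (successors ∅): φ is false.
  v (successors {v, z}): φ is true.
  w (successors ∅): φ is false.
  x (successors ∅): φ is false.
  y (successors {w, x, z}): φ is true.
  z (successors {x, y, z}): φ is true.
For instance, at v:
  At v: <>(s | r) requires s | r at some successor in {v, z}.
    s | r holds at v, so <>(s | r) is true at v.
Satisfying worlds: {v, y, z}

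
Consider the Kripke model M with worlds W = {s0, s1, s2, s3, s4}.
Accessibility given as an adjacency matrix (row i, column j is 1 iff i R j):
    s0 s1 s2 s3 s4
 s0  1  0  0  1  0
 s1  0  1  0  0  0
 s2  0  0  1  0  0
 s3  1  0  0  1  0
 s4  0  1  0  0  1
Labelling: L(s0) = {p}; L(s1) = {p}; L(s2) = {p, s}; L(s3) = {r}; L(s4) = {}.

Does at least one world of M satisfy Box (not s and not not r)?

No

Let φ = Box (not s and not not r). Evaluate φ at each world:
  s0 (successors {s0, s3}): φ is false.
  s1 (successors {s1}): φ is false.
  s2 (successors {s2}): φ is false.
  s3 (successors {s0, s3}): φ is false.
  s4 (successors {s1, s4}): φ is false.
For instance, at s2:
  At s2: Box (not s and not not r) requires not s and not not r at every successor {s2}.
    not s and not not r fails at s2, so Box (not s and not not r) is false at s2.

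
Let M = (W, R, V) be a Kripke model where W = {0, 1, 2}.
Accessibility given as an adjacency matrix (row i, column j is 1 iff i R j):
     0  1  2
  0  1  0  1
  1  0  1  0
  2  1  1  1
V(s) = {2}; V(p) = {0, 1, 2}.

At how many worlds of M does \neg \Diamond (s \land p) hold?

1

Let φ = \neg \Diamond (s \land p). Evaluate φ at each world:
  0 (successors {0, 2}): φ is false.
  1 (successors {1}): φ is true.
  2 (successors {0, 1, 2}): φ is false.
For instance, at 1:
  At 1: \Diamond (s \land p) is false, so \neg \Diamond (s \land p) is true.
    At 1: \Diamond (s \land p) requires s \land p at some successor in {1}.
      At 1: s \land p is false.
    So \Diamond (s \land p) is false at 1.
Satisfying worlds: {1}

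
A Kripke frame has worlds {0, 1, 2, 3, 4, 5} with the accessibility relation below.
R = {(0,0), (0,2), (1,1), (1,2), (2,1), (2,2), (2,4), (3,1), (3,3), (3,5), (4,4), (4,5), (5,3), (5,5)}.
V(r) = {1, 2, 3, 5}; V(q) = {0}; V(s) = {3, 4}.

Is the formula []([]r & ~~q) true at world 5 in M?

At 5: []([]r & ~~q) requires []r & ~~q at every successor {3, 5}.
  []r & ~~q fails at 3, so []([]r & ~~q) is false at 5.
    At 3: []r is true, ~~q is false, so []r & ~~q is false.
      At 3: []r requires r at every successor {1, 3, 5}.
        At 1: r is true.
        At 3: r is true.
        At 5: r is true.
      So []r is true at 3.

No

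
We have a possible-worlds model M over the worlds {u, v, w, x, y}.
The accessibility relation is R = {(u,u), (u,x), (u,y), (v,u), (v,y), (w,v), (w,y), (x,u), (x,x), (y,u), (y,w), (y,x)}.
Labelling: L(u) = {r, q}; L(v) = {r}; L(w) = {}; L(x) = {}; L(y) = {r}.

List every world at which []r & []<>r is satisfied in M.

Let φ = []r & []<>r. Evaluate φ at each world:
  u (successors {u, x, y}): φ is false.
  v (successors {u, y}): φ is true.
  w (successors {v, y}): φ is true.
  x (successors {u, x}): φ is false.
  y (successors {u, w, x}): φ is false.
For instance, at y:
  At y: []r is false, []<>r is true, so []r & []<>r is false.
    At y: []r requires r at every successor {u, w, x}.
      r fails at w, so []r is false at y.
    At y: []<>r requires <>r at every successor {u, w, x}.
      At u: <>r is true.
      At w: <>r is true.
      At x: <>r is true.
    So []<>r is true at y.
Satisfying worlds: {v, w}

v, w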